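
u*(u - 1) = u^2 - u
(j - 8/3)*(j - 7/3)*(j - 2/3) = j^3 - 17*j^2/3 + 86*j/9 - 112/27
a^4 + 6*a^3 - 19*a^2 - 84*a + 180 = (a - 3)*(a - 2)*(a + 5)*(a + 6)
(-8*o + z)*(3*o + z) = -24*o^2 - 5*o*z + z^2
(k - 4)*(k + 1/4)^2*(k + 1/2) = k^4 - 3*k^3 - 59*k^2/16 - 39*k/32 - 1/8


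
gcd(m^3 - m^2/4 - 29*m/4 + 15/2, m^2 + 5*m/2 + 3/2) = 1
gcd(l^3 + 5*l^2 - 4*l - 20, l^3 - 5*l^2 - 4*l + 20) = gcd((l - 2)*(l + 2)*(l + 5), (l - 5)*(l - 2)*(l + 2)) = l^2 - 4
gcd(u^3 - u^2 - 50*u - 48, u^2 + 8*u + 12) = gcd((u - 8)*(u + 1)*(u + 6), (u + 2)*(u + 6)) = u + 6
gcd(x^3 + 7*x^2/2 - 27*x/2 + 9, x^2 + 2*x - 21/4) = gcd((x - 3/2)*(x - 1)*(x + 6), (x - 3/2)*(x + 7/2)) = x - 3/2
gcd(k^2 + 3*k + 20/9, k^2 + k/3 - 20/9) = k + 5/3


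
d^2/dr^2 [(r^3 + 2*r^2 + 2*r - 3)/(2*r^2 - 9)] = 2*(26*r^3 + 72*r^2 + 351*r + 108)/(8*r^6 - 108*r^4 + 486*r^2 - 729)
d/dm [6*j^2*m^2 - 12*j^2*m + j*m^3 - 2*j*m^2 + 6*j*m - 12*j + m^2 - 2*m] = 12*j^2*m - 12*j^2 + 3*j*m^2 - 4*j*m + 6*j + 2*m - 2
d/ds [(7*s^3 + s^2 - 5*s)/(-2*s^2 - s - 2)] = (-14*s^4 - 14*s^3 - 53*s^2 - 4*s + 10)/(4*s^4 + 4*s^3 + 9*s^2 + 4*s + 4)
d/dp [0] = 0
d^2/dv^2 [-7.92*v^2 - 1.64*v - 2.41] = -15.8400000000000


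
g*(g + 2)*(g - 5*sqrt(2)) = g^3 - 5*sqrt(2)*g^2 + 2*g^2 - 10*sqrt(2)*g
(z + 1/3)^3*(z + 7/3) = z^4 + 10*z^3/3 + 8*z^2/3 + 22*z/27 + 7/81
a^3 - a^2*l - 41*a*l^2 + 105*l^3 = (a - 5*l)*(a - 3*l)*(a + 7*l)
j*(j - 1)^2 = j^3 - 2*j^2 + j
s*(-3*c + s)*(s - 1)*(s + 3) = -3*c*s^3 - 6*c*s^2 + 9*c*s + s^4 + 2*s^3 - 3*s^2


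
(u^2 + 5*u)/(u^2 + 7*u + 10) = u/(u + 2)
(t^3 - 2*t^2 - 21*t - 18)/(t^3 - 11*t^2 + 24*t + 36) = (t + 3)/(t - 6)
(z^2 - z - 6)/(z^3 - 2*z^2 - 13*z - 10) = (z - 3)/(z^2 - 4*z - 5)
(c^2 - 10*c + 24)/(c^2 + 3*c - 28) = (c - 6)/(c + 7)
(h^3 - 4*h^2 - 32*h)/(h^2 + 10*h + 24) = h*(h - 8)/(h + 6)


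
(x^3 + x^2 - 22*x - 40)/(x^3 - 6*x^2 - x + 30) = (x + 4)/(x - 3)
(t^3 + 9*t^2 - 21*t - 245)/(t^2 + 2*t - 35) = t + 7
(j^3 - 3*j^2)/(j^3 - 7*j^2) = (j - 3)/(j - 7)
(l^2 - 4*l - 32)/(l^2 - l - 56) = (l + 4)/(l + 7)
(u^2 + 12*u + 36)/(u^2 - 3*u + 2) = (u^2 + 12*u + 36)/(u^2 - 3*u + 2)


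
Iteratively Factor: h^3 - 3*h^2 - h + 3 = (h - 1)*(h^2 - 2*h - 3) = (h - 3)*(h - 1)*(h + 1)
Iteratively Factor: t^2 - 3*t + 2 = (t - 1)*(t - 2)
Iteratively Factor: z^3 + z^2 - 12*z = (z - 3)*(z^2 + 4*z) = (z - 3)*(z + 4)*(z)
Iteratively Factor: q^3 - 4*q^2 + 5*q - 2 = (q - 2)*(q^2 - 2*q + 1) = (q - 2)*(q - 1)*(q - 1)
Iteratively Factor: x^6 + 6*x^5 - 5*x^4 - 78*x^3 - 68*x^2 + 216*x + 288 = (x - 2)*(x^5 + 8*x^4 + 11*x^3 - 56*x^2 - 180*x - 144) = (x - 2)*(x + 2)*(x^4 + 6*x^3 - x^2 - 54*x - 72) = (x - 2)*(x + 2)^2*(x^3 + 4*x^2 - 9*x - 36) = (x - 2)*(x + 2)^2*(x + 3)*(x^2 + x - 12) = (x - 2)*(x + 2)^2*(x + 3)*(x + 4)*(x - 3)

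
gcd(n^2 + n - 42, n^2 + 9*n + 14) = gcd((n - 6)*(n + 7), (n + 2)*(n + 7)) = n + 7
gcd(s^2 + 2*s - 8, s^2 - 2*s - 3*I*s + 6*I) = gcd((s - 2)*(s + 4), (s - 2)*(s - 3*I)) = s - 2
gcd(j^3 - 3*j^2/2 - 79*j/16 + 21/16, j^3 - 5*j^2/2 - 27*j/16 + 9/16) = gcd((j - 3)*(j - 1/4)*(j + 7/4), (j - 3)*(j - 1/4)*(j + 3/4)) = j^2 - 13*j/4 + 3/4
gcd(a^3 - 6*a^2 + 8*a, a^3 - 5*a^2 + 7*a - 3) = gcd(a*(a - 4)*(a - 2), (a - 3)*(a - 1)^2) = 1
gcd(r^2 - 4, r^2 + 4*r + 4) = r + 2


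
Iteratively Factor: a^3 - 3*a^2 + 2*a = (a - 1)*(a^2 - 2*a) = a*(a - 1)*(a - 2)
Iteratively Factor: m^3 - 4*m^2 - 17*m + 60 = (m - 5)*(m^2 + m - 12) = (m - 5)*(m - 3)*(m + 4)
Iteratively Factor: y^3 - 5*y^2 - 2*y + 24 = (y - 4)*(y^2 - y - 6) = (y - 4)*(y + 2)*(y - 3)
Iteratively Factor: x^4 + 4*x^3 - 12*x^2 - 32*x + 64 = (x + 4)*(x^3 - 12*x + 16) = (x + 4)^2*(x^2 - 4*x + 4) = (x - 2)*(x + 4)^2*(x - 2)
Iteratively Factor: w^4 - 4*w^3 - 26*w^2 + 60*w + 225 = (w - 5)*(w^3 + w^2 - 21*w - 45) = (w - 5)*(w + 3)*(w^2 - 2*w - 15) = (w - 5)*(w + 3)^2*(w - 5)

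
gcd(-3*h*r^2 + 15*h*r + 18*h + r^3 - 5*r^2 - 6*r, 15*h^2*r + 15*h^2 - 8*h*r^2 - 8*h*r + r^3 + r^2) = -3*h*r - 3*h + r^2 + r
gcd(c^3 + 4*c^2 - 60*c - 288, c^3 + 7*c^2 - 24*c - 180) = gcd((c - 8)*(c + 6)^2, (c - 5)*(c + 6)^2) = c^2 + 12*c + 36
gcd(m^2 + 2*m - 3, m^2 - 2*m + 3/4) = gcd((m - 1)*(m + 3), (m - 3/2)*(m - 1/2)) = 1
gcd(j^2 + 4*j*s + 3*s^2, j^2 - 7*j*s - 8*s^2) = j + s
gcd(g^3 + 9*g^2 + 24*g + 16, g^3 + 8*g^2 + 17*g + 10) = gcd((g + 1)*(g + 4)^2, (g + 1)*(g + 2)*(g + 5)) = g + 1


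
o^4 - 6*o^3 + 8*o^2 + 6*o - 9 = (o - 3)^2*(o - 1)*(o + 1)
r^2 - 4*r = r*(r - 4)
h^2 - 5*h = h*(h - 5)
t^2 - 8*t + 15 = (t - 5)*(t - 3)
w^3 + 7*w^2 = w^2*(w + 7)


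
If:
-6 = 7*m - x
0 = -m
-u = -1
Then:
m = 0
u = 1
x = 6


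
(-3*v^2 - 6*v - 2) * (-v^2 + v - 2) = 3*v^4 + 3*v^3 + 2*v^2 + 10*v + 4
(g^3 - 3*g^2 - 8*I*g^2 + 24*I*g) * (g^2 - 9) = g^5 - 3*g^4 - 8*I*g^4 - 9*g^3 + 24*I*g^3 + 27*g^2 + 72*I*g^2 - 216*I*g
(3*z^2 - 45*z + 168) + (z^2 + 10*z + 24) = 4*z^2 - 35*z + 192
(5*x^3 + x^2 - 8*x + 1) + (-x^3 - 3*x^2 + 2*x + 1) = 4*x^3 - 2*x^2 - 6*x + 2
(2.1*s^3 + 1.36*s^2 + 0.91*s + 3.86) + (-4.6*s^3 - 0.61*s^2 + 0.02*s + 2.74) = -2.5*s^3 + 0.75*s^2 + 0.93*s + 6.6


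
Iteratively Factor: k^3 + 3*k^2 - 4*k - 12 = (k + 3)*(k^2 - 4) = (k + 2)*(k + 3)*(k - 2)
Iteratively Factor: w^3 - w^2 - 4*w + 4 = (w + 2)*(w^2 - 3*w + 2) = (w - 2)*(w + 2)*(w - 1)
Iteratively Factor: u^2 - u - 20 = (u + 4)*(u - 5)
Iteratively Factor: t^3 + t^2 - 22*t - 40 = (t + 2)*(t^2 - t - 20) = (t - 5)*(t + 2)*(t + 4)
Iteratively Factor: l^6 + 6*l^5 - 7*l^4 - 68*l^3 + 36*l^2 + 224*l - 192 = (l + 3)*(l^5 + 3*l^4 - 16*l^3 - 20*l^2 + 96*l - 64) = (l + 3)*(l + 4)*(l^4 - l^3 - 12*l^2 + 28*l - 16) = (l - 2)*(l + 3)*(l + 4)*(l^3 + l^2 - 10*l + 8) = (l - 2)^2*(l + 3)*(l + 4)*(l^2 + 3*l - 4) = (l - 2)^2*(l - 1)*(l + 3)*(l + 4)*(l + 4)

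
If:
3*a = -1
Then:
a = -1/3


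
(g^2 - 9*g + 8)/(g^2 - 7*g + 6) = (g - 8)/(g - 6)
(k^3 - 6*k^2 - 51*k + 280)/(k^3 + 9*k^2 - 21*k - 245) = (k - 8)/(k + 7)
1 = 1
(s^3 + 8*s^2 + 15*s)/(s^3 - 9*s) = (s + 5)/(s - 3)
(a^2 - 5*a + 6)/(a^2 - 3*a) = (a - 2)/a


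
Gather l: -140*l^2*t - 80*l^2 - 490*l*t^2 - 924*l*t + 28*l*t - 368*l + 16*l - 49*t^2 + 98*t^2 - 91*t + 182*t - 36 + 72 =l^2*(-140*t - 80) + l*(-490*t^2 - 896*t - 352) + 49*t^2 + 91*t + 36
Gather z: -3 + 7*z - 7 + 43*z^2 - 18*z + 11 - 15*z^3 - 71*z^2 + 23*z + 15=-15*z^3 - 28*z^2 + 12*z + 16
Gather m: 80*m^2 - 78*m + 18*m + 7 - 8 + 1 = 80*m^2 - 60*m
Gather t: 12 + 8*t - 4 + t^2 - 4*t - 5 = t^2 + 4*t + 3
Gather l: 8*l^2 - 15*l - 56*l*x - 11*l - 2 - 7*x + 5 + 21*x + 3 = 8*l^2 + l*(-56*x - 26) + 14*x + 6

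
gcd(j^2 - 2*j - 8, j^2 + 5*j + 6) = j + 2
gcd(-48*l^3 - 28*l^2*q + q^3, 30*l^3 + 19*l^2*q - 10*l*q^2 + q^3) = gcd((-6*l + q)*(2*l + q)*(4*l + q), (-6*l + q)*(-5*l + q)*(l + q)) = -6*l + q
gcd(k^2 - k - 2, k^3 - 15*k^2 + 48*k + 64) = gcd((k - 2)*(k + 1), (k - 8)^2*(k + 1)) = k + 1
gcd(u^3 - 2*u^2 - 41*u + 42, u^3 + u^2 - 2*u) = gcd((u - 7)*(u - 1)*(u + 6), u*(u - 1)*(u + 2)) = u - 1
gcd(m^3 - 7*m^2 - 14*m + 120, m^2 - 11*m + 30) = m^2 - 11*m + 30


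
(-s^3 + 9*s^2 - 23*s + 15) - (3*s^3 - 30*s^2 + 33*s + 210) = -4*s^3 + 39*s^2 - 56*s - 195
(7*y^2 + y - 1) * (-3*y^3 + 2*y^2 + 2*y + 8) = -21*y^5 + 11*y^4 + 19*y^3 + 56*y^2 + 6*y - 8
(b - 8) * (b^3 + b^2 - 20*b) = b^4 - 7*b^3 - 28*b^2 + 160*b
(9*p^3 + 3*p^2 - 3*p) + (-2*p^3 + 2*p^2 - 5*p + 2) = 7*p^3 + 5*p^2 - 8*p + 2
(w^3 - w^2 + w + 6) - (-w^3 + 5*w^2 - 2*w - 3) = 2*w^3 - 6*w^2 + 3*w + 9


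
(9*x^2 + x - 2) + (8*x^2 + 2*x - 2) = 17*x^2 + 3*x - 4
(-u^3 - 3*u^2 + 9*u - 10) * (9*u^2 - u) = -9*u^5 - 26*u^4 + 84*u^3 - 99*u^2 + 10*u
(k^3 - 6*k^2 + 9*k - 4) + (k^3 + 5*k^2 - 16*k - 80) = 2*k^3 - k^2 - 7*k - 84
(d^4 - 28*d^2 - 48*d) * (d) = d^5 - 28*d^3 - 48*d^2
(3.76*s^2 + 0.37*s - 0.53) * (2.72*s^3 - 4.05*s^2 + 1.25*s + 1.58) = 10.2272*s^5 - 14.2216*s^4 + 1.7599*s^3 + 8.5498*s^2 - 0.0779000000000001*s - 0.8374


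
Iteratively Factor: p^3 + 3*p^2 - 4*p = (p + 4)*(p^2 - p) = (p - 1)*(p + 4)*(p)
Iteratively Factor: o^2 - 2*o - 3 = (o + 1)*(o - 3)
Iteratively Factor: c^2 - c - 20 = (c - 5)*(c + 4)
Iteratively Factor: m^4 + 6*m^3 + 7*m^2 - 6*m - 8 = (m + 1)*(m^3 + 5*m^2 + 2*m - 8) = (m - 1)*(m + 1)*(m^2 + 6*m + 8) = (m - 1)*(m + 1)*(m + 4)*(m + 2)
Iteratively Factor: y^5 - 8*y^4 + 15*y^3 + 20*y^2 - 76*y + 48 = (y - 3)*(y^4 - 5*y^3 + 20*y - 16) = (y - 3)*(y - 1)*(y^3 - 4*y^2 - 4*y + 16) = (y - 3)*(y - 2)*(y - 1)*(y^2 - 2*y - 8) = (y - 4)*(y - 3)*(y - 2)*(y - 1)*(y + 2)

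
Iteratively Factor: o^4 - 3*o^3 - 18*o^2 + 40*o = (o)*(o^3 - 3*o^2 - 18*o + 40) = o*(o - 5)*(o^2 + 2*o - 8) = o*(o - 5)*(o + 4)*(o - 2)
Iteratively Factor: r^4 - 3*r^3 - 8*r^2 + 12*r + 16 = (r - 4)*(r^3 + r^2 - 4*r - 4) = (r - 4)*(r + 2)*(r^2 - r - 2) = (r - 4)*(r - 2)*(r + 2)*(r + 1)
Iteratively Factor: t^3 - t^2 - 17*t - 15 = (t + 1)*(t^2 - 2*t - 15) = (t + 1)*(t + 3)*(t - 5)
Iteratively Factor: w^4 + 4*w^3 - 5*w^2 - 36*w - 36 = (w + 2)*(w^3 + 2*w^2 - 9*w - 18) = (w + 2)^2*(w^2 - 9) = (w - 3)*(w + 2)^2*(w + 3)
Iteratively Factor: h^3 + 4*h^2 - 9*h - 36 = (h + 3)*(h^2 + h - 12) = (h - 3)*(h + 3)*(h + 4)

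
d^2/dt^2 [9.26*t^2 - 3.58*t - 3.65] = 18.5200000000000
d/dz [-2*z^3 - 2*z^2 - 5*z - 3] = -6*z^2 - 4*z - 5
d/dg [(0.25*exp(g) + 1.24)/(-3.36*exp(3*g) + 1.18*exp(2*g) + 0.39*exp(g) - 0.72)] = (1.68*exp(3*g) + 12.2042*exp(2*g) - 2.9264*exp(g) - 0.6636)*exp(g)/(11.2896*exp(6*g) - 7.9296*exp(5*g) - 1.2284*exp(4*g) + 5.7588*exp(3*g) - 1.5471*exp(2*g) - 0.5616*exp(g) + 0.5184)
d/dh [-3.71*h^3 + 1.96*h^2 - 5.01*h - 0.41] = -11.13*h^2 + 3.92*h - 5.01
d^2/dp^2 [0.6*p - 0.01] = 0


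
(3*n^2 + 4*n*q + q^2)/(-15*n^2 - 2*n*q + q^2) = (n + q)/(-5*n + q)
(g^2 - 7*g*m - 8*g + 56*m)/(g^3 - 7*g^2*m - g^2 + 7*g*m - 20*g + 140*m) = (g - 8)/(g^2 - g - 20)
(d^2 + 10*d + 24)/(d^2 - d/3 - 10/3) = 3*(d^2 + 10*d + 24)/(3*d^2 - d - 10)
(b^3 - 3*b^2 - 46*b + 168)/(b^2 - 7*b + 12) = (b^2 + b - 42)/(b - 3)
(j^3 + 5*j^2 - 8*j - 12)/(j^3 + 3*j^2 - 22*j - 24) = (j - 2)/(j - 4)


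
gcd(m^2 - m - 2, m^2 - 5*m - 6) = m + 1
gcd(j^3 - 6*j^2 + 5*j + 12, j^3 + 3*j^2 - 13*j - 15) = j^2 - 2*j - 3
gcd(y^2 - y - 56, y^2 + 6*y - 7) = y + 7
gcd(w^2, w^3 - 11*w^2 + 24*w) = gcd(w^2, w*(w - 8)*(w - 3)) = w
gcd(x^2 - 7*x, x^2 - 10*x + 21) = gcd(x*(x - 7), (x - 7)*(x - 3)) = x - 7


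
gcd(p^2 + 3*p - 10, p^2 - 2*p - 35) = p + 5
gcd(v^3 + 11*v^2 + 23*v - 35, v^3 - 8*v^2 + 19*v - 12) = v - 1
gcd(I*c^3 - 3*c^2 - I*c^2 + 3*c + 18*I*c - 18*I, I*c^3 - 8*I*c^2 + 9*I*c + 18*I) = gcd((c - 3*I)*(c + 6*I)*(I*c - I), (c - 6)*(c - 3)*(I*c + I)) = 1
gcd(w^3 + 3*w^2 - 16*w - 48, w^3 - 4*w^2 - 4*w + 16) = w - 4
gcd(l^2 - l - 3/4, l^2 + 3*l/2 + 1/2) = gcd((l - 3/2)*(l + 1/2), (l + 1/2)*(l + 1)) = l + 1/2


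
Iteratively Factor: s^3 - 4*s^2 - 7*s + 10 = (s - 5)*(s^2 + s - 2) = (s - 5)*(s - 1)*(s + 2)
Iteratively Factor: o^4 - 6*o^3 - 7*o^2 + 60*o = (o - 5)*(o^3 - o^2 - 12*o) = (o - 5)*(o - 4)*(o^2 + 3*o) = o*(o - 5)*(o - 4)*(o + 3)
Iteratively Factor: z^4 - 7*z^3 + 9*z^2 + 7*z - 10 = (z - 1)*(z^3 - 6*z^2 + 3*z + 10) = (z - 2)*(z - 1)*(z^2 - 4*z - 5) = (z - 5)*(z - 2)*(z - 1)*(z + 1)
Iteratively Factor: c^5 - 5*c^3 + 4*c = (c - 1)*(c^4 + c^3 - 4*c^2 - 4*c) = (c - 2)*(c - 1)*(c^3 + 3*c^2 + 2*c) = (c - 2)*(c - 1)*(c + 2)*(c^2 + c) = c*(c - 2)*(c - 1)*(c + 2)*(c + 1)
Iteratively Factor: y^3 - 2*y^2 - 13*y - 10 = (y + 1)*(y^2 - 3*y - 10) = (y - 5)*(y + 1)*(y + 2)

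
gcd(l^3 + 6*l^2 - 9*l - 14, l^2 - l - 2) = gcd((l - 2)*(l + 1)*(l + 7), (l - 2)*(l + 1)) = l^2 - l - 2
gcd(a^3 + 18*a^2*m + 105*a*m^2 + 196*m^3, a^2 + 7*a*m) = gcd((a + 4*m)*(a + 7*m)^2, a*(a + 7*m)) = a + 7*m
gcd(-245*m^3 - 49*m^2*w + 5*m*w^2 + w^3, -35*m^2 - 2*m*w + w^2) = -35*m^2 - 2*m*w + w^2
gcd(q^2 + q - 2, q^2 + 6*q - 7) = q - 1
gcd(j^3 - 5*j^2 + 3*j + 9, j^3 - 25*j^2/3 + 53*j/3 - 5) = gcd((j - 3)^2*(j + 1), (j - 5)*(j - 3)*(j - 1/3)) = j - 3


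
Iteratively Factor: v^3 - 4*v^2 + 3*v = (v - 1)*(v^2 - 3*v) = v*(v - 1)*(v - 3)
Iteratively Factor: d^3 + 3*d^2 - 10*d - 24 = (d - 3)*(d^2 + 6*d + 8) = (d - 3)*(d + 4)*(d + 2)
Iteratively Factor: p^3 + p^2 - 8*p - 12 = (p + 2)*(p^2 - p - 6) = (p - 3)*(p + 2)*(p + 2)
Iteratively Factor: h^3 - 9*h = (h)*(h^2 - 9) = h*(h - 3)*(h + 3)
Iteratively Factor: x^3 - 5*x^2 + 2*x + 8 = (x - 4)*(x^2 - x - 2) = (x - 4)*(x + 1)*(x - 2)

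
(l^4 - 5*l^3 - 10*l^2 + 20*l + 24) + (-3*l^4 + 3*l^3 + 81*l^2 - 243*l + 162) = -2*l^4 - 2*l^3 + 71*l^2 - 223*l + 186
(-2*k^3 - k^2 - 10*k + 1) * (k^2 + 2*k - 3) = -2*k^5 - 5*k^4 - 6*k^3 - 16*k^2 + 32*k - 3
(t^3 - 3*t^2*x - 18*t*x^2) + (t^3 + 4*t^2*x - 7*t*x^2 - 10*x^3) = 2*t^3 + t^2*x - 25*t*x^2 - 10*x^3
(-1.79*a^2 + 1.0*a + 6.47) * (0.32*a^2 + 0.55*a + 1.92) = -0.5728*a^4 - 0.6645*a^3 - 0.8164*a^2 + 5.4785*a + 12.4224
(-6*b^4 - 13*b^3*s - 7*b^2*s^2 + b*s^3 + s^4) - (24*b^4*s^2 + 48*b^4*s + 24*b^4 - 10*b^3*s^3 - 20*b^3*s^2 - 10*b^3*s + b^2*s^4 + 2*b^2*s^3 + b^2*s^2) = -24*b^4*s^2 - 48*b^4*s - 30*b^4 + 10*b^3*s^3 + 20*b^3*s^2 - 3*b^3*s - b^2*s^4 - 2*b^2*s^3 - 8*b^2*s^2 + b*s^3 + s^4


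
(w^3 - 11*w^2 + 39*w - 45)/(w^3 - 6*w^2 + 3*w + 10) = (w^2 - 6*w + 9)/(w^2 - w - 2)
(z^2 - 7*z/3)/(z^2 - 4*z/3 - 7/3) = z/(z + 1)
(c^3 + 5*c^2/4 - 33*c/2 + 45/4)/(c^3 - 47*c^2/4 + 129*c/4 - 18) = (c + 5)/(c - 8)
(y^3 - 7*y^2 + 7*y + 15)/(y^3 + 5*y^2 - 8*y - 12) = (y^2 - 8*y + 15)/(y^2 + 4*y - 12)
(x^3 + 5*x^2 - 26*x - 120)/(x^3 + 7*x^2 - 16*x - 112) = (x^2 + x - 30)/(x^2 + 3*x - 28)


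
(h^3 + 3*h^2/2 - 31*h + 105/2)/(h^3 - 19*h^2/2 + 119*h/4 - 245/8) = 4*(h^2 + 4*h - 21)/(4*h^2 - 28*h + 49)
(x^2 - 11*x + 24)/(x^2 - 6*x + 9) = (x - 8)/(x - 3)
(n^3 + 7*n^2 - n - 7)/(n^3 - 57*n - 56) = (n - 1)/(n - 8)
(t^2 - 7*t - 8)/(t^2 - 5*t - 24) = (t + 1)/(t + 3)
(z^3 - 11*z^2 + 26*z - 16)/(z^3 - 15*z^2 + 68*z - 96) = (z^2 - 3*z + 2)/(z^2 - 7*z + 12)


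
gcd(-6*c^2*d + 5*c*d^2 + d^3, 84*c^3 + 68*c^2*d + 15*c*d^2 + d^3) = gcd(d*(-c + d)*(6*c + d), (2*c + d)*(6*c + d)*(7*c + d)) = 6*c + d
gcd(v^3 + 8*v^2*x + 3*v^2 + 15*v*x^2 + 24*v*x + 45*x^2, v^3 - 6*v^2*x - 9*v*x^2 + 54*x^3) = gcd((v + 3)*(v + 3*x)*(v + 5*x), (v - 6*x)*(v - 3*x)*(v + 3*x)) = v + 3*x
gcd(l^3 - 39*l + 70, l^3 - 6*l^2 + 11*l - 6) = l - 2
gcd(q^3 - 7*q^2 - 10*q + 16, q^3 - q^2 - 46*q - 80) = q^2 - 6*q - 16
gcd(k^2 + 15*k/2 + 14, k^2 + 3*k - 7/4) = k + 7/2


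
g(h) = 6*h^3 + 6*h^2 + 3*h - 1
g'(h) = 18*h^2 + 12*h + 3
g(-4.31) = -382.85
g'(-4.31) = 285.65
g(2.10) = 87.33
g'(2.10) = 107.58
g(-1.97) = -29.50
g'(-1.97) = 49.22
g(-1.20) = -6.33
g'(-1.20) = 14.52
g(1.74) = 53.99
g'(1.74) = 78.38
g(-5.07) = -643.92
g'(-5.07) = 404.85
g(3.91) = 461.12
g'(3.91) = 325.11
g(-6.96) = -1754.15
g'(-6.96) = 791.43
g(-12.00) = -9541.00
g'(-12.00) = 2451.00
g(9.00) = 4886.00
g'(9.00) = 1569.00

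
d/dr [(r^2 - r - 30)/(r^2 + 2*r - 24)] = 3*(r^2 + 4*r + 28)/(r^4 + 4*r^3 - 44*r^2 - 96*r + 576)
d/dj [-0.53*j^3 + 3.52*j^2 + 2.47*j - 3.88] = -1.59*j^2 + 7.04*j + 2.47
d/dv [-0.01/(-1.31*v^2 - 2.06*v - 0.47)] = (-0.0262*v - 0.0206)/(1.31*v^2 + 2.06*v + 0.47)^2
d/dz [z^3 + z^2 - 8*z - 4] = 3*z^2 + 2*z - 8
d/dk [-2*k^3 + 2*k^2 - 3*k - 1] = -6*k^2 + 4*k - 3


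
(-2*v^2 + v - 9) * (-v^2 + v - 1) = 2*v^4 - 3*v^3 + 12*v^2 - 10*v + 9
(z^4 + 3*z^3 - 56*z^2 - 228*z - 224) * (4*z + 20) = 4*z^5 + 32*z^4 - 164*z^3 - 2032*z^2 - 5456*z - 4480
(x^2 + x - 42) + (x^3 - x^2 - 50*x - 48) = x^3 - 49*x - 90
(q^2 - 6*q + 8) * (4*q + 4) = 4*q^3 - 20*q^2 + 8*q + 32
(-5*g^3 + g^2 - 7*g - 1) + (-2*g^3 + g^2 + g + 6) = -7*g^3 + 2*g^2 - 6*g + 5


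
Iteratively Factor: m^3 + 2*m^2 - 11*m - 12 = (m + 1)*(m^2 + m - 12) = (m - 3)*(m + 1)*(m + 4)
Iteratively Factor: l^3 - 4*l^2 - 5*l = (l)*(l^2 - 4*l - 5) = l*(l + 1)*(l - 5)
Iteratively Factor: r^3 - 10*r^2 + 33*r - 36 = (r - 3)*(r^2 - 7*r + 12) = (r - 4)*(r - 3)*(r - 3)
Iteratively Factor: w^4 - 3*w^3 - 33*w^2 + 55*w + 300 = (w + 3)*(w^3 - 6*w^2 - 15*w + 100) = (w - 5)*(w + 3)*(w^2 - w - 20) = (w - 5)^2*(w + 3)*(w + 4)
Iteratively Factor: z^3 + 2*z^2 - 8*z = (z + 4)*(z^2 - 2*z) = (z - 2)*(z + 4)*(z)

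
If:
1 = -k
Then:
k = -1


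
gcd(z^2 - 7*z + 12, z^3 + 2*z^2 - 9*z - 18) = z - 3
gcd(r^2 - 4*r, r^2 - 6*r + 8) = r - 4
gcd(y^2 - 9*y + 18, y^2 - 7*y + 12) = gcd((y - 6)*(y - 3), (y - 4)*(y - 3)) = y - 3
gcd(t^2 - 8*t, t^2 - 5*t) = t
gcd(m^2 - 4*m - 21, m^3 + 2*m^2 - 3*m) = m + 3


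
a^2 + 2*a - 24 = (a - 4)*(a + 6)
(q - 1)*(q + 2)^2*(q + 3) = q^4 + 6*q^3 + 9*q^2 - 4*q - 12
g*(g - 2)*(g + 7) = g^3 + 5*g^2 - 14*g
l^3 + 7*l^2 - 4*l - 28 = (l - 2)*(l + 2)*(l + 7)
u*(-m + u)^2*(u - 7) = m^2*u^2 - 7*m^2*u - 2*m*u^3 + 14*m*u^2 + u^4 - 7*u^3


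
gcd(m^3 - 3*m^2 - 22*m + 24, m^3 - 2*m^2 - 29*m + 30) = m^2 - 7*m + 6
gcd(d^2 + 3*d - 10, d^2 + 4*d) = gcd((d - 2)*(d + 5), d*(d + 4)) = 1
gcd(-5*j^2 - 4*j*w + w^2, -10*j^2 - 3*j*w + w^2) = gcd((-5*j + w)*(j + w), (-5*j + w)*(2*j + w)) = -5*j + w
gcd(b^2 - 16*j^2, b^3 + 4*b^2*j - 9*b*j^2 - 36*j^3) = b + 4*j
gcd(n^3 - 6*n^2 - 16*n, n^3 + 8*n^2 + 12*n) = n^2 + 2*n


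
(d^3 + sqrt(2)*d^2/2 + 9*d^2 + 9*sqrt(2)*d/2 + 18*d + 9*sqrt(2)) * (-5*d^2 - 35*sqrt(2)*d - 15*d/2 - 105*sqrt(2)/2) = -5*d^5 - 75*sqrt(2)*d^4/2 - 105*d^4/2 - 1575*sqrt(2)*d^3/4 - 385*d^3/2 - 4725*sqrt(2)*d^2/4 - 1005*d^2/2 - 2025*sqrt(2)*d/2 - 2205*d/2 - 945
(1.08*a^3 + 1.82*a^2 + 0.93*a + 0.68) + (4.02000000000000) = 1.08*a^3 + 1.82*a^2 + 0.93*a + 4.7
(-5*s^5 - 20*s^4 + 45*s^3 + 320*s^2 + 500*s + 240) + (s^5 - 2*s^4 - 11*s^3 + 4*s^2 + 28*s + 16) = -4*s^5 - 22*s^4 + 34*s^3 + 324*s^2 + 528*s + 256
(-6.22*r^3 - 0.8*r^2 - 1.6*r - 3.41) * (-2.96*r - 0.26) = 18.4112*r^4 + 3.9852*r^3 + 4.944*r^2 + 10.5096*r + 0.8866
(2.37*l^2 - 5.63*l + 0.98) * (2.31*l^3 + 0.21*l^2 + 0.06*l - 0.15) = 5.4747*l^5 - 12.5076*l^4 + 1.2237*l^3 - 0.4875*l^2 + 0.9033*l - 0.147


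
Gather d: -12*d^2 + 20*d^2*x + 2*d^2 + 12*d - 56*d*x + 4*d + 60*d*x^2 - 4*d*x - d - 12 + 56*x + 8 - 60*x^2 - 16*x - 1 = d^2*(20*x - 10) + d*(60*x^2 - 60*x + 15) - 60*x^2 + 40*x - 5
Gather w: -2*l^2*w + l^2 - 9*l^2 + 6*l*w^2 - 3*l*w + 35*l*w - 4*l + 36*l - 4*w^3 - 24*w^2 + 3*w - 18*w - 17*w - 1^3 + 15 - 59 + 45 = -8*l^2 + 32*l - 4*w^3 + w^2*(6*l - 24) + w*(-2*l^2 + 32*l - 32)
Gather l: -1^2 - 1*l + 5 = 4 - l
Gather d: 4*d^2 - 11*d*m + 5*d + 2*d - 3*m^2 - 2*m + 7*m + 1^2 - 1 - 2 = 4*d^2 + d*(7 - 11*m) - 3*m^2 + 5*m - 2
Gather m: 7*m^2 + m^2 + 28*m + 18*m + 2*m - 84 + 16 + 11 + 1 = 8*m^2 + 48*m - 56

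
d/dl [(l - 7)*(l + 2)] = 2*l - 5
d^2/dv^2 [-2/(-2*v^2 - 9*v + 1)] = 4*(-4*v^2 - 18*v + (4*v + 9)^2 + 2)/(2*v^2 + 9*v - 1)^3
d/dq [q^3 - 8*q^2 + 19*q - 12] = 3*q^2 - 16*q + 19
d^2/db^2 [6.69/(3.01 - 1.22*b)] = -19.914792/(1.22*b - 3.01)^3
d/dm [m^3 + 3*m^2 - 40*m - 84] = 3*m^2 + 6*m - 40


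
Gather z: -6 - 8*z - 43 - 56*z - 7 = -64*z - 56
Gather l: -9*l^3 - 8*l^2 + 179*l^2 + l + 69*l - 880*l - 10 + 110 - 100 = -9*l^3 + 171*l^2 - 810*l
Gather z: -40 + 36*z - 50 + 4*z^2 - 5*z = 4*z^2 + 31*z - 90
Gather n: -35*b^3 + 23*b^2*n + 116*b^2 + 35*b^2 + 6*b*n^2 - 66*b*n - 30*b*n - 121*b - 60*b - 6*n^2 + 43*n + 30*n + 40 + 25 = -35*b^3 + 151*b^2 - 181*b + n^2*(6*b - 6) + n*(23*b^2 - 96*b + 73) + 65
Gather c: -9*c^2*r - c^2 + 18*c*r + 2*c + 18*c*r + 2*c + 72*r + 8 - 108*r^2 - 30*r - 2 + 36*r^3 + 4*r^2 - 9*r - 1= c^2*(-9*r - 1) + c*(36*r + 4) + 36*r^3 - 104*r^2 + 33*r + 5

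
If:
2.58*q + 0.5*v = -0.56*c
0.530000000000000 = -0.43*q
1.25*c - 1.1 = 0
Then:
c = 0.88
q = -1.23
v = 5.37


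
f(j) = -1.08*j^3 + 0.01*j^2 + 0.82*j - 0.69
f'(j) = -3.24*j^2 + 0.02*j + 0.82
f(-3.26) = 34.16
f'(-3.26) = -33.68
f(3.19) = -33.03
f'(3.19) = -32.09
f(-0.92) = -0.59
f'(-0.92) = -1.94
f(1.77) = -5.20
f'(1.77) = -9.30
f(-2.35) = 11.45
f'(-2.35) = -17.12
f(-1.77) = 3.88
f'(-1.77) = -9.37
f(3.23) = -34.33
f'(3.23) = -32.92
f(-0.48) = -0.96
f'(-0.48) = 0.06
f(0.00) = -0.69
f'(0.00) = 0.82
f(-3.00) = 26.10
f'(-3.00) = -28.40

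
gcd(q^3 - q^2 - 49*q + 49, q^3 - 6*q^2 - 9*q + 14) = q^2 - 8*q + 7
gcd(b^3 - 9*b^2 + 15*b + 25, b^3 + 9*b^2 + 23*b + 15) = b + 1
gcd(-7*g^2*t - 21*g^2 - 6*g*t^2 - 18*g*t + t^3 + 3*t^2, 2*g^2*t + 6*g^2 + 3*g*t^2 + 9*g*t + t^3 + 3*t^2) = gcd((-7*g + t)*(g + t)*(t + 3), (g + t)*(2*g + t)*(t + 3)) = g*t + 3*g + t^2 + 3*t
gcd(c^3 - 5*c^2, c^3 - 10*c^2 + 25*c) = c^2 - 5*c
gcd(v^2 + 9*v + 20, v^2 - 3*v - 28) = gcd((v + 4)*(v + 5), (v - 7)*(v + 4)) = v + 4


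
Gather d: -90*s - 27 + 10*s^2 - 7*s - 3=10*s^2 - 97*s - 30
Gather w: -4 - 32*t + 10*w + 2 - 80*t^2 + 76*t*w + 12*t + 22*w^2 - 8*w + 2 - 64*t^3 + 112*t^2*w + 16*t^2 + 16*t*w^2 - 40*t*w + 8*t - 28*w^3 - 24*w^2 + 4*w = -64*t^3 - 64*t^2 - 12*t - 28*w^3 + w^2*(16*t - 2) + w*(112*t^2 + 36*t + 6)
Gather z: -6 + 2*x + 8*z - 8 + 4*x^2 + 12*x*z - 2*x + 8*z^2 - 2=4*x^2 + 8*z^2 + z*(12*x + 8) - 16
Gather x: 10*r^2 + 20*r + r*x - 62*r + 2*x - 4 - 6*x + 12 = 10*r^2 - 42*r + x*(r - 4) + 8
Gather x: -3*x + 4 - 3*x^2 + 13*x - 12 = -3*x^2 + 10*x - 8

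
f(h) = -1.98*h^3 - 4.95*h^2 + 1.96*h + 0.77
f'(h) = -5.94*h^2 - 9.9*h + 1.96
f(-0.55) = -1.48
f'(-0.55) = 5.61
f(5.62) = -496.02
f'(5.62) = -241.29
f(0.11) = 0.92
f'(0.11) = 0.80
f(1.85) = -25.08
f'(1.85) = -36.68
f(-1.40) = -6.24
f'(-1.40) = 4.18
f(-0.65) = -2.05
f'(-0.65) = 5.89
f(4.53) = -275.99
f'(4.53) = -164.78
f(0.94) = -3.41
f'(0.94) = -12.59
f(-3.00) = 3.80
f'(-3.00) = -21.80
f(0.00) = 0.77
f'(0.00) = 1.96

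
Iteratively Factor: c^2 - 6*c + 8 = (c - 4)*(c - 2)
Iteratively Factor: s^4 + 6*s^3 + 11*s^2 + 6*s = (s + 3)*(s^3 + 3*s^2 + 2*s) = (s + 2)*(s + 3)*(s^2 + s) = s*(s + 2)*(s + 3)*(s + 1)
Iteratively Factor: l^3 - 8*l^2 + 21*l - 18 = (l - 3)*(l^2 - 5*l + 6) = (l - 3)^2*(l - 2)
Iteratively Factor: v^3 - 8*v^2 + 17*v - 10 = (v - 2)*(v^2 - 6*v + 5) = (v - 5)*(v - 2)*(v - 1)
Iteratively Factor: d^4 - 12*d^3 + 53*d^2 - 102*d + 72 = (d - 3)*(d^3 - 9*d^2 + 26*d - 24) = (d - 3)*(d - 2)*(d^2 - 7*d + 12) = (d - 3)^2*(d - 2)*(d - 4)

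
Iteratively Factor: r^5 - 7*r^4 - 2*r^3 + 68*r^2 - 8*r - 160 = (r - 4)*(r^4 - 3*r^3 - 14*r^2 + 12*r + 40) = (r - 4)*(r + 2)*(r^3 - 5*r^2 - 4*r + 20) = (r - 5)*(r - 4)*(r + 2)*(r^2 - 4) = (r - 5)*(r - 4)*(r - 2)*(r + 2)*(r + 2)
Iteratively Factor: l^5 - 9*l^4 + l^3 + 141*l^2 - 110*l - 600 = (l - 5)*(l^4 - 4*l^3 - 19*l^2 + 46*l + 120) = (l - 5)^2*(l^3 + l^2 - 14*l - 24) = (l - 5)^2*(l + 2)*(l^2 - l - 12) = (l - 5)^2*(l - 4)*(l + 2)*(l + 3)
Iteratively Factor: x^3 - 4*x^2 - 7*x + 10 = (x - 1)*(x^2 - 3*x - 10) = (x - 5)*(x - 1)*(x + 2)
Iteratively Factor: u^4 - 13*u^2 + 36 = (u + 3)*(u^3 - 3*u^2 - 4*u + 12) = (u + 2)*(u + 3)*(u^2 - 5*u + 6) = (u - 3)*(u + 2)*(u + 3)*(u - 2)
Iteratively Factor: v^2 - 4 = (v + 2)*(v - 2)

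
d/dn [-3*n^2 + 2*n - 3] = 2 - 6*n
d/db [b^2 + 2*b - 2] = 2*b + 2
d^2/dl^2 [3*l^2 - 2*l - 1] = 6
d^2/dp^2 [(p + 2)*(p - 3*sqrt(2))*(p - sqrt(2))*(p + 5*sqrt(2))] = 12*p^2 + 6*sqrt(2)*p + 12*p - 68 + 4*sqrt(2)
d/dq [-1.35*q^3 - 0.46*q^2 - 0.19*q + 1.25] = -4.05*q^2 - 0.92*q - 0.19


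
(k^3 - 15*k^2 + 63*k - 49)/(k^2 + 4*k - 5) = (k^2 - 14*k + 49)/(k + 5)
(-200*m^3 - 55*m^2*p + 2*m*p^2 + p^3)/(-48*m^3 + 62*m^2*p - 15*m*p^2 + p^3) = (25*m^2 + 10*m*p + p^2)/(6*m^2 - 7*m*p + p^2)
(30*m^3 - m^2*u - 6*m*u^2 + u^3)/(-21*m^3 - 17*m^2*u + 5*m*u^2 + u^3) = (-10*m^2 - 3*m*u + u^2)/(7*m^2 + 8*m*u + u^2)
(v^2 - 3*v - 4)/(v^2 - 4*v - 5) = (v - 4)/(v - 5)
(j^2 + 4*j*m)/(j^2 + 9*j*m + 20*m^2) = j/(j + 5*m)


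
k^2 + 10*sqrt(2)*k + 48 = (k + 4*sqrt(2))*(k + 6*sqrt(2))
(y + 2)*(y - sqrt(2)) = y^2 - sqrt(2)*y + 2*y - 2*sqrt(2)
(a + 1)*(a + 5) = a^2 + 6*a + 5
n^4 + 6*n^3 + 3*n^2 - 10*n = n*(n - 1)*(n + 2)*(n + 5)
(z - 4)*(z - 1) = z^2 - 5*z + 4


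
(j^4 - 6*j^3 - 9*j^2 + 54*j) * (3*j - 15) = 3*j^5 - 33*j^4 + 63*j^3 + 297*j^2 - 810*j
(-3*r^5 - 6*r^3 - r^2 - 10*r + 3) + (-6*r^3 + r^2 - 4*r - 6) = -3*r^5 - 12*r^3 - 14*r - 3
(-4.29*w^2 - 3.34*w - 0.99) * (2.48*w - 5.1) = -10.6392*w^3 + 13.5958*w^2 + 14.5788*w + 5.049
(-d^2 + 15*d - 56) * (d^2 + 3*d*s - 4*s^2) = -d^4 - 3*d^3*s + 15*d^3 + 4*d^2*s^2 + 45*d^2*s - 56*d^2 - 60*d*s^2 - 168*d*s + 224*s^2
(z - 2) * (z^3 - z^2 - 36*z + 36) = z^4 - 3*z^3 - 34*z^2 + 108*z - 72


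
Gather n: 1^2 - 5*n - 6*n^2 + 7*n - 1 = -6*n^2 + 2*n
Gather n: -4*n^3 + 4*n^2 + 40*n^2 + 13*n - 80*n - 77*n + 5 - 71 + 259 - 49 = -4*n^3 + 44*n^2 - 144*n + 144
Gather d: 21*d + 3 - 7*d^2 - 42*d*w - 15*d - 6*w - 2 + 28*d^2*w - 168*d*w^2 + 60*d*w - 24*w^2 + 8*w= d^2*(28*w - 7) + d*(-168*w^2 + 18*w + 6) - 24*w^2 + 2*w + 1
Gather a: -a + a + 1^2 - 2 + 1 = 0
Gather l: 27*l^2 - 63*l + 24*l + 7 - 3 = 27*l^2 - 39*l + 4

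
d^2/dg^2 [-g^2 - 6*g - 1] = -2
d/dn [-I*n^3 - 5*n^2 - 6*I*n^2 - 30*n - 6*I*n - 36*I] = -3*I*n^2 - 2*n*(5 + 6*I) - 30 - 6*I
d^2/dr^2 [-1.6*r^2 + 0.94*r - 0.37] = -3.20000000000000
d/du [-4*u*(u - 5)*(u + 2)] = -12*u^2 + 24*u + 40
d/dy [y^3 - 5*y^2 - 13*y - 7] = 3*y^2 - 10*y - 13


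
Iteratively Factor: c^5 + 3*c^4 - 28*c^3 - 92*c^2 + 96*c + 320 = (c - 5)*(c^4 + 8*c^3 + 12*c^2 - 32*c - 64) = (c - 5)*(c - 2)*(c^3 + 10*c^2 + 32*c + 32) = (c - 5)*(c - 2)*(c + 2)*(c^2 + 8*c + 16) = (c - 5)*(c - 2)*(c + 2)*(c + 4)*(c + 4)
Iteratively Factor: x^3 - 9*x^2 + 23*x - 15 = (x - 3)*(x^2 - 6*x + 5) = (x - 3)*(x - 1)*(x - 5)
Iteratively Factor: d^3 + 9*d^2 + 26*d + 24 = (d + 4)*(d^2 + 5*d + 6) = (d + 3)*(d + 4)*(d + 2)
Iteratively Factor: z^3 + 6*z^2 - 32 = (z - 2)*(z^2 + 8*z + 16) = (z - 2)*(z + 4)*(z + 4)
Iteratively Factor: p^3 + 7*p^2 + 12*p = (p + 4)*(p^2 + 3*p) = p*(p + 4)*(p + 3)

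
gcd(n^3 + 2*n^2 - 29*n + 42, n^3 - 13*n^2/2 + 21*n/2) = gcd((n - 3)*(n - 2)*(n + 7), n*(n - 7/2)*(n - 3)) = n - 3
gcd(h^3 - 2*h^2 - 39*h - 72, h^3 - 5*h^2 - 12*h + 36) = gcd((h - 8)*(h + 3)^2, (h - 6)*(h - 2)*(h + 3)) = h + 3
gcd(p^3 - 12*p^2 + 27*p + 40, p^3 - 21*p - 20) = p^2 - 4*p - 5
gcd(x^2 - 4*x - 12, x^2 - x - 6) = x + 2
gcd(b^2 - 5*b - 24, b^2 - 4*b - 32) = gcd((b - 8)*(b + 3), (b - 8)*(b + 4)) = b - 8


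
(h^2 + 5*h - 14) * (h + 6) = h^3 + 11*h^2 + 16*h - 84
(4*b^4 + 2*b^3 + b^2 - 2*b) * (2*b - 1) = 8*b^5 - 5*b^2 + 2*b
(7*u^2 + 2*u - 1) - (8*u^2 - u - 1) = -u^2 + 3*u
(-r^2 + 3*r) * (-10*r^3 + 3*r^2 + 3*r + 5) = 10*r^5 - 33*r^4 + 6*r^3 + 4*r^2 + 15*r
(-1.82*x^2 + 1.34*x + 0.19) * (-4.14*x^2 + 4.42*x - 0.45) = 7.5348*x^4 - 13.592*x^3 + 5.9552*x^2 + 0.2368*x - 0.0855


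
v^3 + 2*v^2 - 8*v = v*(v - 2)*(v + 4)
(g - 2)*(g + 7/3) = g^2 + g/3 - 14/3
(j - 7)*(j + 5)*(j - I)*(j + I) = j^4 - 2*j^3 - 34*j^2 - 2*j - 35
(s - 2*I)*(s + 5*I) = s^2 + 3*I*s + 10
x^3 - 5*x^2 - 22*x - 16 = (x - 8)*(x + 1)*(x + 2)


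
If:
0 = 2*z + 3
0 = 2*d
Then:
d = 0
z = -3/2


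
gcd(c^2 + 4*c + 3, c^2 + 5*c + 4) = c + 1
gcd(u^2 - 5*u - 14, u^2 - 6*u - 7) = u - 7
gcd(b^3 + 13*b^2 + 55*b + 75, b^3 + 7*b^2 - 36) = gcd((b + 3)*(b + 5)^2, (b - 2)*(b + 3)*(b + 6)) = b + 3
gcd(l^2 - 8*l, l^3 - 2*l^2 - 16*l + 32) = 1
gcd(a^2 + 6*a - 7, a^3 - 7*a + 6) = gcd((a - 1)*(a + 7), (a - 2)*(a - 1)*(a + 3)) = a - 1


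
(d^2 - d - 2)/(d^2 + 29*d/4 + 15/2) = 4*(d^2 - d - 2)/(4*d^2 + 29*d + 30)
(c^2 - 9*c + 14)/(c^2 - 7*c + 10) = (c - 7)/(c - 5)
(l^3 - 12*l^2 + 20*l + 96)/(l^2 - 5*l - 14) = (l^2 - 14*l + 48)/(l - 7)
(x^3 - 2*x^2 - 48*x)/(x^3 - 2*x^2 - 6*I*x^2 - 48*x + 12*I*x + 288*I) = x/(x - 6*I)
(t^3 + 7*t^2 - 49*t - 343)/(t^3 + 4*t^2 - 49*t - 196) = (t + 7)/(t + 4)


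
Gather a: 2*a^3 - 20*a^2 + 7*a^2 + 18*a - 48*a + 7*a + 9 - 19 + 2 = 2*a^3 - 13*a^2 - 23*a - 8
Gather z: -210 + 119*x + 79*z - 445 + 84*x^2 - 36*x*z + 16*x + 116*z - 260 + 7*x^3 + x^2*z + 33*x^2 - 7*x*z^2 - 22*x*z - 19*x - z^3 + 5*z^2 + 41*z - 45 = 7*x^3 + 117*x^2 + 116*x - z^3 + z^2*(5 - 7*x) + z*(x^2 - 58*x + 236) - 960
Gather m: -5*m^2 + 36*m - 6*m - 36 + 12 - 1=-5*m^2 + 30*m - 25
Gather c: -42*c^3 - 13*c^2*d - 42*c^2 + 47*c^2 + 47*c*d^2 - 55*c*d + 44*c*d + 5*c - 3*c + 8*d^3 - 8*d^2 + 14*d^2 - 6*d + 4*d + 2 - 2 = -42*c^3 + c^2*(5 - 13*d) + c*(47*d^2 - 11*d + 2) + 8*d^3 + 6*d^2 - 2*d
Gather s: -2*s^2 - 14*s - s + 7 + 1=-2*s^2 - 15*s + 8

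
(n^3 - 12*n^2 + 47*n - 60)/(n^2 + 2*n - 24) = (n^2 - 8*n + 15)/(n + 6)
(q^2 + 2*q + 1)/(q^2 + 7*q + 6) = (q + 1)/(q + 6)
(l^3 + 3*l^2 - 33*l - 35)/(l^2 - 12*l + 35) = (l^2 + 8*l + 7)/(l - 7)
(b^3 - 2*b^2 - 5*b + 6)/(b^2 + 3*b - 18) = (b^2 + b - 2)/(b + 6)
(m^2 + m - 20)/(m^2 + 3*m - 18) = (m^2 + m - 20)/(m^2 + 3*m - 18)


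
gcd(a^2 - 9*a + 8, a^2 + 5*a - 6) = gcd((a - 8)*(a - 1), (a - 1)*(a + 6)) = a - 1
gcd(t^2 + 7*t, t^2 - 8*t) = t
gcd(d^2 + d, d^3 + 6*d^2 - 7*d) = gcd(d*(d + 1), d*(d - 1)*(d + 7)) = d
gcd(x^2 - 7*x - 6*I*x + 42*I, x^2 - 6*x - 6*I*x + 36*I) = x - 6*I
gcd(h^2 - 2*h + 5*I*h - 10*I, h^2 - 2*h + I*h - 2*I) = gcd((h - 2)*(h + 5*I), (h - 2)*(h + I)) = h - 2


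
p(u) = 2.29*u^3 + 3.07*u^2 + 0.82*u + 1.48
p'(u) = 6.87*u^2 + 6.14*u + 0.82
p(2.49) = 57.91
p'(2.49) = 58.70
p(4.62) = 296.62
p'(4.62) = 175.82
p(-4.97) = -207.89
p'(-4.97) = 140.00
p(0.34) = 2.20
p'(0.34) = 3.70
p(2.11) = 38.39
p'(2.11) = 44.36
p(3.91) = 188.51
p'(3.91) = 129.86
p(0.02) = 1.50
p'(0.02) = 0.95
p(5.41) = 458.37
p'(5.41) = 235.11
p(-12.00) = -3523.40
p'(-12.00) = 916.42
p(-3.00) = -35.18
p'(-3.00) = 44.23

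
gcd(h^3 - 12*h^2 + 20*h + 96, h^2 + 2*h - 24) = 1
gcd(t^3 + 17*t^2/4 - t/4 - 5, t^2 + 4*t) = t + 4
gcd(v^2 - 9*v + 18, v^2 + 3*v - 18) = v - 3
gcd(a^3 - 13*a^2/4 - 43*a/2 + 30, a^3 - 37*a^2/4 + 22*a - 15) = a^2 - 29*a/4 + 15/2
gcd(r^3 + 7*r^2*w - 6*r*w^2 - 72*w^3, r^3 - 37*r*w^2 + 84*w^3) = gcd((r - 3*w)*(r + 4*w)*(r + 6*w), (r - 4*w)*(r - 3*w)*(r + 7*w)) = r - 3*w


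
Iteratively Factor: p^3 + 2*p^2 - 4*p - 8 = (p - 2)*(p^2 + 4*p + 4) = (p - 2)*(p + 2)*(p + 2)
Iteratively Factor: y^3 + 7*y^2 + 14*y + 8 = (y + 4)*(y^2 + 3*y + 2) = (y + 2)*(y + 4)*(y + 1)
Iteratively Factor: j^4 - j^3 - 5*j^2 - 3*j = (j - 3)*(j^3 + 2*j^2 + j) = (j - 3)*(j + 1)*(j^2 + j) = j*(j - 3)*(j + 1)*(j + 1)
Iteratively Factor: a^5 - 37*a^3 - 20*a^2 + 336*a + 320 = (a - 5)*(a^4 + 5*a^3 - 12*a^2 - 80*a - 64) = (a - 5)*(a + 4)*(a^3 + a^2 - 16*a - 16) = (a - 5)*(a - 4)*(a + 4)*(a^2 + 5*a + 4) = (a - 5)*(a - 4)*(a + 4)^2*(a + 1)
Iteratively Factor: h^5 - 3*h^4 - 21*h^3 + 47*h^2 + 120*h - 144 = (h - 1)*(h^4 - 2*h^3 - 23*h^2 + 24*h + 144) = (h - 1)*(h + 3)*(h^3 - 5*h^2 - 8*h + 48) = (h - 4)*(h - 1)*(h + 3)*(h^2 - h - 12) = (h - 4)^2*(h - 1)*(h + 3)*(h + 3)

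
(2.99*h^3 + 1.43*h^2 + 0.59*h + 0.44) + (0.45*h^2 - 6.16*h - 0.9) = 2.99*h^3 + 1.88*h^2 - 5.57*h - 0.46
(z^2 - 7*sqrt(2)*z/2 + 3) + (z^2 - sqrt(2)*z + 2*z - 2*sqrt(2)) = 2*z^2 - 9*sqrt(2)*z/2 + 2*z - 2*sqrt(2) + 3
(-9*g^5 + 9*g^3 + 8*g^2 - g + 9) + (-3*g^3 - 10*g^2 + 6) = -9*g^5 + 6*g^3 - 2*g^2 - g + 15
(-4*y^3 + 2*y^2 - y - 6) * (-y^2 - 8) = 4*y^5 - 2*y^4 + 33*y^3 - 10*y^2 + 8*y + 48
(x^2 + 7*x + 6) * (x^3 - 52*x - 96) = x^5 + 7*x^4 - 46*x^3 - 460*x^2 - 984*x - 576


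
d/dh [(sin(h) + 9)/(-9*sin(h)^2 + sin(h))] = 9*(18/tan(h) - cos(h)^3/sin(h)^2)/(9*sin(h) - 1)^2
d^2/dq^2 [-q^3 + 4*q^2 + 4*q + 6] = 8 - 6*q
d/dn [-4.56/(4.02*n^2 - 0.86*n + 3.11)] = (36.6624*n - 3.9216)/(4.02*n^2 - 0.86*n + 3.11)^2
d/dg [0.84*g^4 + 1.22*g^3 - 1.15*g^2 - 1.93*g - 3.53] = 3.36*g^3 + 3.66*g^2 - 2.3*g - 1.93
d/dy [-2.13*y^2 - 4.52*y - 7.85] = -4.26*y - 4.52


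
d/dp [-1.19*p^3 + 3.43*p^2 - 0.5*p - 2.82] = -3.57*p^2 + 6.86*p - 0.5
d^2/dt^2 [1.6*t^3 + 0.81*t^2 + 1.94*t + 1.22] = 9.6*t + 1.62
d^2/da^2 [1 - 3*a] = 0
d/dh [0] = 0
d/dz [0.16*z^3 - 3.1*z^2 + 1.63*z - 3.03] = 0.48*z^2 - 6.2*z + 1.63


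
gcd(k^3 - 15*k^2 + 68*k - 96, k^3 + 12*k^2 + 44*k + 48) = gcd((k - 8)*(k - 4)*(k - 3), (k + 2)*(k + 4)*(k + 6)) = 1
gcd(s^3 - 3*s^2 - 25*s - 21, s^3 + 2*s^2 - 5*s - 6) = s^2 + 4*s + 3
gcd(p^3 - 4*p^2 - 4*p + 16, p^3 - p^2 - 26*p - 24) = 1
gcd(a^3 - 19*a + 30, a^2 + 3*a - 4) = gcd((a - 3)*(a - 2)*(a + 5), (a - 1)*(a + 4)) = 1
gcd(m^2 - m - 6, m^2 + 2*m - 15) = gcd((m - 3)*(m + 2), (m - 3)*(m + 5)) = m - 3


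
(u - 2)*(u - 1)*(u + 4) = u^3 + u^2 - 10*u + 8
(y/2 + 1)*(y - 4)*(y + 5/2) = y^3/2 + y^2/4 - 13*y/2 - 10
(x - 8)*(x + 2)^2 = x^3 - 4*x^2 - 28*x - 32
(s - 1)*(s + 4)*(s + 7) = s^3 + 10*s^2 + 17*s - 28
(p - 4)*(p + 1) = p^2 - 3*p - 4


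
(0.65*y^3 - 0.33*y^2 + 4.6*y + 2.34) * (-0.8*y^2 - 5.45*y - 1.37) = -0.52*y^5 - 3.2785*y^4 - 2.772*y^3 - 26.4899*y^2 - 19.055*y - 3.2058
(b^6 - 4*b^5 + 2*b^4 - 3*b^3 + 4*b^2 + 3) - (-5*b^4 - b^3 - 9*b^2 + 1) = b^6 - 4*b^5 + 7*b^4 - 2*b^3 + 13*b^2 + 2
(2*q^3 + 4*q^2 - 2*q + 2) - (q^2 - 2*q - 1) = 2*q^3 + 3*q^2 + 3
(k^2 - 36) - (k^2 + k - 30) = -k - 6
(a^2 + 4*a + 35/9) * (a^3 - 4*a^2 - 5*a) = a^5 - 154*a^3/9 - 320*a^2/9 - 175*a/9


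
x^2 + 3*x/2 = x*(x + 3/2)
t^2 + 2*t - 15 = (t - 3)*(t + 5)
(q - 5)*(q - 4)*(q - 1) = q^3 - 10*q^2 + 29*q - 20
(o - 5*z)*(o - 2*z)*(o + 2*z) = o^3 - 5*o^2*z - 4*o*z^2 + 20*z^3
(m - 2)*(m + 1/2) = m^2 - 3*m/2 - 1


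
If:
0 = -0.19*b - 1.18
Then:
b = -6.21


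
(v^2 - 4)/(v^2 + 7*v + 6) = (v^2 - 4)/(v^2 + 7*v + 6)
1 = 1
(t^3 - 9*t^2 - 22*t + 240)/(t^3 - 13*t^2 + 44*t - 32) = (t^2 - t - 30)/(t^2 - 5*t + 4)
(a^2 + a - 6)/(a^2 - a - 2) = (a + 3)/(a + 1)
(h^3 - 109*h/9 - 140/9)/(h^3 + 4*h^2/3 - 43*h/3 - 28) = (h + 5/3)/(h + 3)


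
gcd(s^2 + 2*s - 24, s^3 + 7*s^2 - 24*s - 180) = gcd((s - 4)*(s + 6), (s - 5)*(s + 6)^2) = s + 6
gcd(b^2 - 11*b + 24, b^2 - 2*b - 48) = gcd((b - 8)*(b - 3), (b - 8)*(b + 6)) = b - 8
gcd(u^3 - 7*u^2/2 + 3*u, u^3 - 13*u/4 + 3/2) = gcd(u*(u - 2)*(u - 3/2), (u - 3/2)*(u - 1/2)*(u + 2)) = u - 3/2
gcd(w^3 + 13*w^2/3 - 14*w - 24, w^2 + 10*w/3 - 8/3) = 1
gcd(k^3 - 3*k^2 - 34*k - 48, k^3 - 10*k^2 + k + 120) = k^2 - 5*k - 24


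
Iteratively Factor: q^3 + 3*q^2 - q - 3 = (q + 3)*(q^2 - 1) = (q + 1)*(q + 3)*(q - 1)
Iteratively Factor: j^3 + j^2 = (j + 1)*(j^2) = j*(j + 1)*(j)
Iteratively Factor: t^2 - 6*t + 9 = (t - 3)*(t - 3)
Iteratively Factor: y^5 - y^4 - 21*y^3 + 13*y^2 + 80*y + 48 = (y + 1)*(y^4 - 2*y^3 - 19*y^2 + 32*y + 48) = (y - 3)*(y + 1)*(y^3 + y^2 - 16*y - 16) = (y - 4)*(y - 3)*(y + 1)*(y^2 + 5*y + 4) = (y - 4)*(y - 3)*(y + 1)*(y + 4)*(y + 1)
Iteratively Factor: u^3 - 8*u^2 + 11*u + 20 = (u + 1)*(u^2 - 9*u + 20) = (u - 4)*(u + 1)*(u - 5)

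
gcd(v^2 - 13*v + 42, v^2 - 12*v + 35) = v - 7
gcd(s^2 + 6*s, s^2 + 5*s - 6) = s + 6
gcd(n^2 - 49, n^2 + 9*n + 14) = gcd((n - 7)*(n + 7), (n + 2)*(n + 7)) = n + 7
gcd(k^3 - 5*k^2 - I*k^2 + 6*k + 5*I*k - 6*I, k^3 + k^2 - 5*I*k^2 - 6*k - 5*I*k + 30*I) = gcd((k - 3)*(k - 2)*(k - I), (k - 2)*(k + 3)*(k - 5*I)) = k - 2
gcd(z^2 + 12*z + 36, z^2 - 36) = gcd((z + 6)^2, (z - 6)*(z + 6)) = z + 6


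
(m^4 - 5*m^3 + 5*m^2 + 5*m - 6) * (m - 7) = m^5 - 12*m^4 + 40*m^3 - 30*m^2 - 41*m + 42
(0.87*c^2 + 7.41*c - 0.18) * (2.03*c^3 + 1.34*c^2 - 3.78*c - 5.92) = 1.7661*c^5 + 16.2081*c^4 + 6.2754*c^3 - 33.4014*c^2 - 43.1868*c + 1.0656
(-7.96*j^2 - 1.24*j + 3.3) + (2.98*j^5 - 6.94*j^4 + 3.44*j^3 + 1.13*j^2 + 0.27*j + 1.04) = 2.98*j^5 - 6.94*j^4 + 3.44*j^3 - 6.83*j^2 - 0.97*j + 4.34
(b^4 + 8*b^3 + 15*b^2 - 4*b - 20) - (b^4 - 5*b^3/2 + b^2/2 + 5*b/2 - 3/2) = 21*b^3/2 + 29*b^2/2 - 13*b/2 - 37/2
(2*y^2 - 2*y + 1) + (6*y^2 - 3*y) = 8*y^2 - 5*y + 1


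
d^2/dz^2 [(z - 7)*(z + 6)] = 2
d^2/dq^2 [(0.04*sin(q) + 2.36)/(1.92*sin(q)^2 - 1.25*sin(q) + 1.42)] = (-0.147456*sin(q)^5 - 34.895616*sin(q)^4 + 17.941248*sin(q)^3 + 74.17814*sin(q)^2 - 38.907992*sin(q) - 5.351608)/(7.077888*sin(q)^6 - 13.824*sin(q)^5 + 24.704064*sin(q)^4 - 22.401125*sin(q)^3 + 18.270714*sin(q)^2 - 7.5615*sin(q) + 2.863288)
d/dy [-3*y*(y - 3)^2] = 9*(1 - y)*(y - 3)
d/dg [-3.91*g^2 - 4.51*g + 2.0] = -7.82*g - 4.51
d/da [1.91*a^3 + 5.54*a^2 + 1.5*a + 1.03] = 5.73*a^2 + 11.08*a + 1.5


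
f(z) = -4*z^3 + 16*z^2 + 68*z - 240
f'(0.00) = 68.00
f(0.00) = -240.00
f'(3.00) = 56.00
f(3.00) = 0.00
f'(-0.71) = 39.23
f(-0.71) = -278.78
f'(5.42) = -111.08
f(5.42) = -38.30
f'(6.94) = -287.88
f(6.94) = -334.48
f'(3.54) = 30.90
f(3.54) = 23.78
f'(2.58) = 70.68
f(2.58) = -26.75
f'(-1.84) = -31.51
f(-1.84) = -286.03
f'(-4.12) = -267.53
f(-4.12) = 31.17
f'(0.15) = 72.53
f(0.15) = -229.45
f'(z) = -12*z^2 + 32*z + 68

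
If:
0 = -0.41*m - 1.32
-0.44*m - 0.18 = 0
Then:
No Solution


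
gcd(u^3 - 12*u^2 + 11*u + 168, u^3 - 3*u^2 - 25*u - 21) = u^2 - 4*u - 21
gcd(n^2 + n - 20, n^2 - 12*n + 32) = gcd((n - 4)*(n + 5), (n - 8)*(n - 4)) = n - 4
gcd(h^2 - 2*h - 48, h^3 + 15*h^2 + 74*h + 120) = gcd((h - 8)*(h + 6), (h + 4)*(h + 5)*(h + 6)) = h + 6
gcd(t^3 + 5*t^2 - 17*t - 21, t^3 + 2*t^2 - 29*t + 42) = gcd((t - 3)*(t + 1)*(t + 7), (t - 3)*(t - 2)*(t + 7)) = t^2 + 4*t - 21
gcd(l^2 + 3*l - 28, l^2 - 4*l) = l - 4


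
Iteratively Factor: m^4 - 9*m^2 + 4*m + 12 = (m - 2)*(m^3 + 2*m^2 - 5*m - 6) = (m - 2)*(m + 1)*(m^2 + m - 6) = (m - 2)*(m + 1)*(m + 3)*(m - 2)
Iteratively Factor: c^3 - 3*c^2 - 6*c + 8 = (c + 2)*(c^2 - 5*c + 4) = (c - 4)*(c + 2)*(c - 1)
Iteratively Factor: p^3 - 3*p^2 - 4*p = (p - 4)*(p^2 + p) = p*(p - 4)*(p + 1)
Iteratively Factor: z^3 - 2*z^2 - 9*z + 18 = (z - 2)*(z^2 - 9) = (z - 3)*(z - 2)*(z + 3)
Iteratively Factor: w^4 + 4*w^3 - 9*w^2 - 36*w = (w + 3)*(w^3 + w^2 - 12*w) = (w + 3)*(w + 4)*(w^2 - 3*w) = w*(w + 3)*(w + 4)*(w - 3)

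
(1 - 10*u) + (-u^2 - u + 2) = -u^2 - 11*u + 3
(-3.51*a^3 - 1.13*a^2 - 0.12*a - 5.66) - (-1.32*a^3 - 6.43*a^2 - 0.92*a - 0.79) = -2.19*a^3 + 5.3*a^2 + 0.8*a - 4.87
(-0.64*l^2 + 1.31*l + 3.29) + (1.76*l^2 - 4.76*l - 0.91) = 1.12*l^2 - 3.45*l + 2.38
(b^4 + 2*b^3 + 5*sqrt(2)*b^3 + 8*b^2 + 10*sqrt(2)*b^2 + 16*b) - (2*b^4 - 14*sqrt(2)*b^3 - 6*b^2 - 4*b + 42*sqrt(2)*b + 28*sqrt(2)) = -b^4 + 2*b^3 + 19*sqrt(2)*b^3 + 14*b^2 + 10*sqrt(2)*b^2 - 42*sqrt(2)*b + 20*b - 28*sqrt(2)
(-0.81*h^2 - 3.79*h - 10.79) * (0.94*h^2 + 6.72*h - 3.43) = -0.7614*h^4 - 9.0058*h^3 - 32.8331*h^2 - 59.5091*h + 37.0097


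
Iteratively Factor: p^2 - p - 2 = (p + 1)*(p - 2)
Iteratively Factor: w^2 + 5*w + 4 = (w + 1)*(w + 4)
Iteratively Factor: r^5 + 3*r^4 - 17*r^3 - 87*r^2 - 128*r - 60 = (r + 2)*(r^4 + r^3 - 19*r^2 - 49*r - 30) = (r + 2)^2*(r^3 - r^2 - 17*r - 15) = (r - 5)*(r + 2)^2*(r^2 + 4*r + 3) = (r - 5)*(r + 1)*(r + 2)^2*(r + 3)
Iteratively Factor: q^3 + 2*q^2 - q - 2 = (q - 1)*(q^2 + 3*q + 2) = (q - 1)*(q + 1)*(q + 2)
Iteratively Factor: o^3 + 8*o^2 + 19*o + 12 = (o + 1)*(o^2 + 7*o + 12) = (o + 1)*(o + 3)*(o + 4)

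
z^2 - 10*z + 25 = (z - 5)^2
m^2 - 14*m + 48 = (m - 8)*(m - 6)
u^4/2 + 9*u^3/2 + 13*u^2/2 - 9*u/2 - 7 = (u/2 + 1)*(u - 1)*(u + 1)*(u + 7)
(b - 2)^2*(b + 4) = b^3 - 12*b + 16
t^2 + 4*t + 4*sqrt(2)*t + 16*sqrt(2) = (t + 4)*(t + 4*sqrt(2))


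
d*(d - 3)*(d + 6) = d^3 + 3*d^2 - 18*d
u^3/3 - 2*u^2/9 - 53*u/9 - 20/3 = (u/3 + 1)*(u - 5)*(u + 4/3)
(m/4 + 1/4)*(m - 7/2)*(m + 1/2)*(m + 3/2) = m^4/4 - m^3/8 - 31*m^2/16 - 71*m/32 - 21/32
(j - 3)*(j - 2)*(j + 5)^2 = j^4 + 5*j^3 - 19*j^2 - 65*j + 150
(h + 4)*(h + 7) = h^2 + 11*h + 28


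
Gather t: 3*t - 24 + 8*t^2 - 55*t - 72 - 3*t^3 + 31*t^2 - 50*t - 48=-3*t^3 + 39*t^2 - 102*t - 144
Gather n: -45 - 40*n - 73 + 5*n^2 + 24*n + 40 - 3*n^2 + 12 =2*n^2 - 16*n - 66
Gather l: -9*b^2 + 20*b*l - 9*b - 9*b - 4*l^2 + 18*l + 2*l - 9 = -9*b^2 - 18*b - 4*l^2 + l*(20*b + 20) - 9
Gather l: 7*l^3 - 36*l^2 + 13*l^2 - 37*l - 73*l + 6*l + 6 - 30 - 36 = 7*l^3 - 23*l^2 - 104*l - 60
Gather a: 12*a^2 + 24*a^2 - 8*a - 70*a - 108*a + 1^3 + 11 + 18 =36*a^2 - 186*a + 30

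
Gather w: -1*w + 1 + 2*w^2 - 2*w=2*w^2 - 3*w + 1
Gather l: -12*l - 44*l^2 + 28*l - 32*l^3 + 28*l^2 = -32*l^3 - 16*l^2 + 16*l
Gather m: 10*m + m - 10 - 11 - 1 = 11*m - 22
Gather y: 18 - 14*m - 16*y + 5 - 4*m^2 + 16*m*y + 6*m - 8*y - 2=-4*m^2 - 8*m + y*(16*m - 24) + 21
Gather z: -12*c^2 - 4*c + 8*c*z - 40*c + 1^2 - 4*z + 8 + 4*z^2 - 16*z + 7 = -12*c^2 - 44*c + 4*z^2 + z*(8*c - 20) + 16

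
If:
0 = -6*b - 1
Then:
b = -1/6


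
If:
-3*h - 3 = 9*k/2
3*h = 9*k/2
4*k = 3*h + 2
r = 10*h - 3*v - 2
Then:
No Solution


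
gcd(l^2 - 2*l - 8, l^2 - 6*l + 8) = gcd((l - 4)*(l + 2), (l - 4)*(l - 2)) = l - 4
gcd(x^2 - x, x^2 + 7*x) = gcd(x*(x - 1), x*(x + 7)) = x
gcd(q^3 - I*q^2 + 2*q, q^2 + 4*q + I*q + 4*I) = q + I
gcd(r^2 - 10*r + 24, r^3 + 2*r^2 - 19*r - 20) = r - 4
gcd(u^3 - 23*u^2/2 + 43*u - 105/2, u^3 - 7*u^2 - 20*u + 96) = u - 3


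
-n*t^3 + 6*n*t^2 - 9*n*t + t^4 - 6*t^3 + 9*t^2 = t*(-n + t)*(t - 3)^2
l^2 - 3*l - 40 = (l - 8)*(l + 5)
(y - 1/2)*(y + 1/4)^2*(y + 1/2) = y^4 + y^3/2 - 3*y^2/16 - y/8 - 1/64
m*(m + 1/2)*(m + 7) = m^3 + 15*m^2/2 + 7*m/2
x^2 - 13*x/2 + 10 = (x - 4)*(x - 5/2)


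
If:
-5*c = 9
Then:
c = -9/5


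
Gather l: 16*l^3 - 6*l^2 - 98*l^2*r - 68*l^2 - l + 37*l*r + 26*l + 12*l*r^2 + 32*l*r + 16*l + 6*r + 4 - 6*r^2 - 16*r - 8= 16*l^3 + l^2*(-98*r - 74) + l*(12*r^2 + 69*r + 41) - 6*r^2 - 10*r - 4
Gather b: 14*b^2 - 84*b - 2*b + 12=14*b^2 - 86*b + 12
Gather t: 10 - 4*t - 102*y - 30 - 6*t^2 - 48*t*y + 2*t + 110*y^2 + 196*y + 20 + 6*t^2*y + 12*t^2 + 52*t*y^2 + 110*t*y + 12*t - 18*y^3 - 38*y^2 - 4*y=t^2*(6*y + 6) + t*(52*y^2 + 62*y + 10) - 18*y^3 + 72*y^2 + 90*y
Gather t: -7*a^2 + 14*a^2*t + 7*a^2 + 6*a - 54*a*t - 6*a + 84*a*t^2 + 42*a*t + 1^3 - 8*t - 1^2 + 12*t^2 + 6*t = t^2*(84*a + 12) + t*(14*a^2 - 12*a - 2)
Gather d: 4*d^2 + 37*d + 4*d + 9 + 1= 4*d^2 + 41*d + 10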